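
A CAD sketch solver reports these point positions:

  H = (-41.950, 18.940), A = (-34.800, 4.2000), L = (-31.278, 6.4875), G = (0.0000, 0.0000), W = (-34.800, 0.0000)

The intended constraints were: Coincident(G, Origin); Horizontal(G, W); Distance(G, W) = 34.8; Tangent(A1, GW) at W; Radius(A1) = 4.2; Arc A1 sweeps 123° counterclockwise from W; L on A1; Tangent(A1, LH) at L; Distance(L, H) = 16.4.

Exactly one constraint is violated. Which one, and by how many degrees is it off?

Tangent(A1, LH) at L — off by 7.59°.

G = (0.00, 0.00) ✓; G.y = 0.00, W.y = 0.00 ✓; |GW| = 34.80 ✓; ∠(AW, WG) = 90.00° ✓; |AW| = 4.200 ✓; bearing(A→L) − bearing(A→W) = 123.0° ✓; |AL| = 4.200 ✓; ∠(AL, LH) = 82.41° ✗; |LH| = 16.40 ✓.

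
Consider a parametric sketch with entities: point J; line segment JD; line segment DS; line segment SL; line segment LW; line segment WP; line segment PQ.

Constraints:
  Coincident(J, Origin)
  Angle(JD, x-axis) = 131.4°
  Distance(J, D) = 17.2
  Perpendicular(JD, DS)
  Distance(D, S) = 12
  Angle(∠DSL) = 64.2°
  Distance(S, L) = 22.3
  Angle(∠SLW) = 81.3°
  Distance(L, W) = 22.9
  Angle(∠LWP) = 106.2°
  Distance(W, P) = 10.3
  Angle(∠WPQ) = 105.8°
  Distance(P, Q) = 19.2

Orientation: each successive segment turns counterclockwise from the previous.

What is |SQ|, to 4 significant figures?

6.430

J is at the origin; JD runs at 131.4° with length 17.2, so D = (-11.37, 12.90). The perpendicularity gives DS at right angles to JD, so DS runs at -138.6°; with |DS| = 12.0, S = (-20.38, 4.966). ∠DSL = 64.2° gives SL at -22.80° from the x-axis; with |SL| = 22.3, L = (0.1817, -3.675). ∠SLW = 81.3° gives LW at 75.90° from the x-axis; with |LW| = 22.9, W = (5.760, 18.53). ∠LWP = 106.2° gives WP at 149.7° from the x-axis; with |WP| = 10.3, P = (-3.133, 23.73). ∠WPQ = 105.8° gives PQ at -136.1° from the x-axis; with |PQ| = 19.2, Q = (-16.97, 10.42). Then |SQ| = |Q − S| = 6.430.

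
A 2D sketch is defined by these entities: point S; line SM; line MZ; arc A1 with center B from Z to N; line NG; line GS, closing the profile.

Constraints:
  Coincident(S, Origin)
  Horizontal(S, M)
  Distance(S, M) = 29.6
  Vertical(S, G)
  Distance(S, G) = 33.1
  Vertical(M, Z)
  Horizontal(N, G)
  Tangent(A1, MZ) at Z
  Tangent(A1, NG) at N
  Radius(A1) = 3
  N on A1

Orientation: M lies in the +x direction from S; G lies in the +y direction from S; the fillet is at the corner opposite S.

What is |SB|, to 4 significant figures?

40.17

S is at the origin; SM is horizontal with |SM| = 29.6 and M on the +x side, so M = (29.60, 0.000). SG is vertical with |SG| = 33.1 and G on the +y side, so G = (0.000, 33.10). The virtual corner opposite S is at (29.60, 33.10). The tangent condition forces BZ to be normal to MZ and A1 meets NG tangentially, so BN is at right angles to NG, with radius 3.0, so the center B sits 3.0 in from both sides at B = (26.60, 30.10). Then |SB| = |B − S| = 40.17.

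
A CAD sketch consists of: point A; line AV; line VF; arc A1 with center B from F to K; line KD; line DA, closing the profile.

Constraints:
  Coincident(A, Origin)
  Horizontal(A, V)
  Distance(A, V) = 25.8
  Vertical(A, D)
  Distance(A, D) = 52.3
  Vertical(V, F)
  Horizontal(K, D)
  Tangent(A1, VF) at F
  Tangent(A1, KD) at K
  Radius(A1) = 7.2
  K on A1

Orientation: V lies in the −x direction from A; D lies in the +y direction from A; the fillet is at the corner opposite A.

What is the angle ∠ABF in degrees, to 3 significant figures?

112°

The virtual corner opposite A is at (-25.8, 52.3). The tangent condition forces BF to be normal to VF and A1 meets KD tangentially, so BK is at right angles to KD, with radius 7.2, so the center B sits 7.2 in from both sides at B = (-18.6, 45.1). That places the tangent points at F = (-25.8, 45.1) on VF and K = (-18.6, 52.3) on KD. Then cos ∠ABF = BA·BF / (|BA||BF|), giving 112°.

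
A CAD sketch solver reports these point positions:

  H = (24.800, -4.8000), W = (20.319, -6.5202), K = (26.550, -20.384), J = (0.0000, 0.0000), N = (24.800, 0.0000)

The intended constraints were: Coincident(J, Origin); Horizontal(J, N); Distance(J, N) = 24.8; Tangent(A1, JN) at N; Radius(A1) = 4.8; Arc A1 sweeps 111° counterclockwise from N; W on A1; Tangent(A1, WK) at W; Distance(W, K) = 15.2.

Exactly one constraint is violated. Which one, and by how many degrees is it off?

Tangent(A1, WK) at W — off by 3.20°.

J = (0.00, 0.00) ✓; J.y = 0.00, N.y = 0.00 ✓; |JN| = 24.80 ✓; ∠(HN, NJ) = 90.00° ✓; |HN| = 4.800 ✓; bearing(H→W) − bearing(H→N) = 111.0° ✓; |HW| = 4.800 ✓; ∠(HW, WK) = 86.80° ✗; |WK| = 15.20 ✓.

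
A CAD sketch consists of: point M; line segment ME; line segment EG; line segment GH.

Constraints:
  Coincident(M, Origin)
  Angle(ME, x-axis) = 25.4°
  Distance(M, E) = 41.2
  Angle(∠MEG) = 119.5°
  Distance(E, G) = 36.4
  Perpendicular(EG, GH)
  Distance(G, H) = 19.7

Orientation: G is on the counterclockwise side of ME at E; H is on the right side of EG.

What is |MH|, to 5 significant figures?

79.374

M is at the origin; ME runs at 25.4° with length 41.2, so E = 41.2·(cos 25.4°, sin 25.4°) = (37.217, 17.672). ∠MEG = 119.5°, so EG runs at 25.4° + (180° − 119.5°) = 85.900° from the x-axis; with |EG| = 36.4, G = E + 36.4·(cos 85.900°, sin 85.900°) = (39.820, 53.979). EG is perpendicular to GH; with |GH| = 19.7 on the right of EG, H = G + 19.7·(0.99744, -0.071497) = (59.470, 52.570). Then |MH| = |H − M| = 79.374.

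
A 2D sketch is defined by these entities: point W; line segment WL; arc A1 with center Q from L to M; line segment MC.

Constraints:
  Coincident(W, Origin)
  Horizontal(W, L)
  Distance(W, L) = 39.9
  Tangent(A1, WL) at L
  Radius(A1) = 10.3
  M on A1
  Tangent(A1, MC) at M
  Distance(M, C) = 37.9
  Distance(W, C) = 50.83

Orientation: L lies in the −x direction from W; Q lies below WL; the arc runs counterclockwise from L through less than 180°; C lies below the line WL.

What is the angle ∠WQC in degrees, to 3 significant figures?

78.3°

Checks: W = (0.00, 0.00) ✓; |QM| = 10.30 ✓; ∠(QM, MC) = 90.00° ✓; |MC| = 37.90 ✓; |WC| = 50.83 ✓.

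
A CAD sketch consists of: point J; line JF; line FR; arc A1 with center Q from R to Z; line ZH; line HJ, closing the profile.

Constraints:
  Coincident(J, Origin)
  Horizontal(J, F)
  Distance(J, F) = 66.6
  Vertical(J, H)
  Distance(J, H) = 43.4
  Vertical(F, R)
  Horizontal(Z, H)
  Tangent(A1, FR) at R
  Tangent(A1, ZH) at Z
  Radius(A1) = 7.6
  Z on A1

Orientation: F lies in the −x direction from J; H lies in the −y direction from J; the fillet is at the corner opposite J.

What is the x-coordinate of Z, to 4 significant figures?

-59.00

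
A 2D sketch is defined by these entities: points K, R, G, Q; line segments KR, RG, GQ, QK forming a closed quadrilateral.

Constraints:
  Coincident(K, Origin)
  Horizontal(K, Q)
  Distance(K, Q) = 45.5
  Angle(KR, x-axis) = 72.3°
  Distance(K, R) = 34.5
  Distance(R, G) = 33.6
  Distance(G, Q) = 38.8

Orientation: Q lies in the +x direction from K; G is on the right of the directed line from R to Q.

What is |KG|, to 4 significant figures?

6.724

K is at the origin; K and Q share the same y with |KQ| = 45.5 and Q in +x, so Q = (45.5, 0). KR runs at 72.3° with |KR| = 34.5, so R = (10.49, 32.87). G is determined by |RG| = 33.6 and |GQ| = 38.8 together: it lies at the intersection of circle(R, 33.6) and circle(Q, 38.8). With |RQ| = 48.02, the foot of the radical line on RQ is 20.09 from R and the perpendicular offset is √(33.6² − 20.09²) = 26.93. Taking the right-of-RQ solution: G = (6.703, -0.5192).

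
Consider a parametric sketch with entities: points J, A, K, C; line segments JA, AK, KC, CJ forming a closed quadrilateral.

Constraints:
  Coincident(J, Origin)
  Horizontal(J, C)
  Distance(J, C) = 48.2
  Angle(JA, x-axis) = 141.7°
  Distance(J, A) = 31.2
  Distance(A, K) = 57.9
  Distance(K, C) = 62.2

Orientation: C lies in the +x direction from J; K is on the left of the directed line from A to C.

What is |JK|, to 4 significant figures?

59.39

Checks: |AK| = 57.90 ✓; |KC| = 62.20 ✓.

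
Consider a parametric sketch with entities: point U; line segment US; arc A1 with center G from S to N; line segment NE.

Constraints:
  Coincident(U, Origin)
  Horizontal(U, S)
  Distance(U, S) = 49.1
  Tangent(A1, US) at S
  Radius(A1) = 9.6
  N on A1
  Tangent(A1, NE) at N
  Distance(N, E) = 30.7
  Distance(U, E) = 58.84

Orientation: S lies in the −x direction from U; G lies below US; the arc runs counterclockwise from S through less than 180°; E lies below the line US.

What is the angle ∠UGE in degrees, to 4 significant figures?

88.66°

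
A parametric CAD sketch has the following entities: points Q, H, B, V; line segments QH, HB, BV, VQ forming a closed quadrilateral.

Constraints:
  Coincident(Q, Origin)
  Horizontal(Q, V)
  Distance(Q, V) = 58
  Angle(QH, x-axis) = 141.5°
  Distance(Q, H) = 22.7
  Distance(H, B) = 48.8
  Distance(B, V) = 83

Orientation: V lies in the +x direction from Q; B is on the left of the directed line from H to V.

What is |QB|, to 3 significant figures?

59.5

Q is at the origin; QV is horizontal with |QV| = 58.0 and V in +x, so V = (58.0, 0). QH runs at 141.5° with |QH| = 22.7, so H = (-17.8, 14.1). B is determined by |HB| = 48.8 and |BV| = 83.0 together: it lies at the intersection of circle(H, 48.8) and circle(V, 83.0). With |HV| = 77.1, the foot of the radical line on HV is 9.29 from H and the perpendicular offset is √(48.8² − 9.29²) = 47.9. Taking the left-of-HV solution: B = (0.154, 59.5).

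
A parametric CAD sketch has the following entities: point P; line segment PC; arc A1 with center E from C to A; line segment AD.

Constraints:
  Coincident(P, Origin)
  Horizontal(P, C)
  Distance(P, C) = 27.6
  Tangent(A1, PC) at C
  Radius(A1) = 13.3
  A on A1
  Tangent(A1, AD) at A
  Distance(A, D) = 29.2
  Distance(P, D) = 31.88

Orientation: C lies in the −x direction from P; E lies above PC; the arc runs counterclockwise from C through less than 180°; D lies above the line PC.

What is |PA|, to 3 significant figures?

17.4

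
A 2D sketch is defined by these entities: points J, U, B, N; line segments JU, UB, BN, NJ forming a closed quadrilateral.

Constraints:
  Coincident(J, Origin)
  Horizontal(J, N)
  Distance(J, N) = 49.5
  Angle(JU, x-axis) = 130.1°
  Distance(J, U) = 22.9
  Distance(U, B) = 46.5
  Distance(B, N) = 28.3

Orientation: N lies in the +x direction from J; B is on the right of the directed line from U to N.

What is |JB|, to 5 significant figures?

24.908

Checks: |UB| = 46.50 ✓; |BN| = 28.30 ✓.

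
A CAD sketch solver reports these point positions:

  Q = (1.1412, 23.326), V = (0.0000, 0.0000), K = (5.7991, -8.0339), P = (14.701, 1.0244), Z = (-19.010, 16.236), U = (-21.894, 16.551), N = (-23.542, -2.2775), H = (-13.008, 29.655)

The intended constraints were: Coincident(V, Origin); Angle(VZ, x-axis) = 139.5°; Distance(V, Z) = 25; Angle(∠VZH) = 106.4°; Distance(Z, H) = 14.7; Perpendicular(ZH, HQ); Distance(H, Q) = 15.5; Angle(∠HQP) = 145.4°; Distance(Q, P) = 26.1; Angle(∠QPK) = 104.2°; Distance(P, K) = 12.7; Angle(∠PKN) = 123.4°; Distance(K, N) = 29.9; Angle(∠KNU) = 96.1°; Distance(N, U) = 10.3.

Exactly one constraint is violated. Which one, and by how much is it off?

Distance(N, U) = 10.3 — off by 8.60.

V = (0.00, 0.00) ✓; VZ at 139.5° ✓; |VZ| = 25.00 ✓; ∠VZH = 106.4° ✓; |ZH| = 14.70 ✓; ∠(ZH, HQ) = 90.00° ✓; |HQ| = 15.50 ✓; ∠HQP = 145.4° ✓; |QP| = 26.10 ✓; ∠QPK = 104.2° ✓; |PK| = 12.70 ✓; ∠PKN = 123.4° ✓; |KN| = 29.90 ✓; ∠KNU = 96.10° ✓; |NU| = 18.90 ✗.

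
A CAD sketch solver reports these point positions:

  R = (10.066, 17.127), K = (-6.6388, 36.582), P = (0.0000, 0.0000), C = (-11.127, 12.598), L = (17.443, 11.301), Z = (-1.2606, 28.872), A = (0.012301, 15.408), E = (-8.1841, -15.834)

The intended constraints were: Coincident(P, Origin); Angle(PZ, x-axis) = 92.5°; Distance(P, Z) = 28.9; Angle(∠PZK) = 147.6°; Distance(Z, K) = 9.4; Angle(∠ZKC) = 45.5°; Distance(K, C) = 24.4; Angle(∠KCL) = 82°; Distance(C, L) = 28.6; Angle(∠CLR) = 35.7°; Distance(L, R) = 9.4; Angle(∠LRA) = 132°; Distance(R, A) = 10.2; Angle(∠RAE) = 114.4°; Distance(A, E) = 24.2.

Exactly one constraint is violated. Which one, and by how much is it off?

Distance(A, E) = 24.2 — off by 8.10.

P = (0.00, 0.00) ✓; PZ at 92.50° ✓; |PZ| = 28.90 ✓; ∠PZK = 147.6° ✓; |ZK| = 9.400 ✓; ∠ZKC = 45.50° ✓; |KC| = 24.40 ✓; ∠KCL = 82.00° ✓; |CL| = 28.60 ✓; ∠CLR = 35.70° ✓; |LR| = 9.400 ✓; ∠LRA = 132.0° ✓; |RA| = 10.20 ✓; ∠RAE = 114.4° ✓; |AE| = 32.30 ✗.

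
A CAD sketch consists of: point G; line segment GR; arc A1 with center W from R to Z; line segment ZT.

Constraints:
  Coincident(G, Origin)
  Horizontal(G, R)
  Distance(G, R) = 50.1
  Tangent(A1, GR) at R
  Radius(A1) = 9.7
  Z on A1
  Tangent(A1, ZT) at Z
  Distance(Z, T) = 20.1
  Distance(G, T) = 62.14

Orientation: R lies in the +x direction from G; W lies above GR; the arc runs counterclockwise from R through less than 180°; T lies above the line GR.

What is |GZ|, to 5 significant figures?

60.681

Checks: ∠(WR, RG) = 90.00° ✓; |WZ| = 9.700 ✓; ∠(WZ, ZT) = 90.00° ✓; |ZT| = 20.10 ✓; |GT| = 62.14 ✓.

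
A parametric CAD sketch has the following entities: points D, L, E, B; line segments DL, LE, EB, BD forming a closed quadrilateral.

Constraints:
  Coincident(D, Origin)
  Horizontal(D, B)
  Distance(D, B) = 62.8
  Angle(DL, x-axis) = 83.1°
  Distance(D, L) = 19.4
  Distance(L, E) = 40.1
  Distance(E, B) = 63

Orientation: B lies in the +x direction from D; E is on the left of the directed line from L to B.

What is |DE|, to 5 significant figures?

57.736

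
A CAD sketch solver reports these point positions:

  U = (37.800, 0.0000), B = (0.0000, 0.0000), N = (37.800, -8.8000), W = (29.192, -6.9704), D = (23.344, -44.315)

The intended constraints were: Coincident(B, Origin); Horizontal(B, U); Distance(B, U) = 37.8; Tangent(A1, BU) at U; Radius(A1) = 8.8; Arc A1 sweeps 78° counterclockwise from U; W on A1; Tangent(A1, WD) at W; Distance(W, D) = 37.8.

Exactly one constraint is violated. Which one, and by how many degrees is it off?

Tangent(A1, WD) at W — off by 3.10°.

B = (0.00, 0.00) ✓; B.y = 0.00, U.y = 0.00 ✓; |BU| = 37.80 ✓; ∠(NU, UB) = 90.00° ✓; |NU| = 8.800 ✓; bearing(N→W) − bearing(N→U) = 78.00° ✓; |NW| = 8.800 ✓; ∠(NW, WD) = 86.90° ✗; |WD| = 37.80 ✓.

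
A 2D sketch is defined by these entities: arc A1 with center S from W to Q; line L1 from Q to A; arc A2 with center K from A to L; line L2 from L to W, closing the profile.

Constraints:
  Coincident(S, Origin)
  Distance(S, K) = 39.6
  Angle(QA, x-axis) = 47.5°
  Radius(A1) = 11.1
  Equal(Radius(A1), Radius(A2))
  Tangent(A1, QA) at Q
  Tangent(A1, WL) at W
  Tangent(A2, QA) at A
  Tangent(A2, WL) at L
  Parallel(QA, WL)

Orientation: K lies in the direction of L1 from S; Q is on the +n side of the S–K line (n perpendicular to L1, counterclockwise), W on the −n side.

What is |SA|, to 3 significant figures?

41.1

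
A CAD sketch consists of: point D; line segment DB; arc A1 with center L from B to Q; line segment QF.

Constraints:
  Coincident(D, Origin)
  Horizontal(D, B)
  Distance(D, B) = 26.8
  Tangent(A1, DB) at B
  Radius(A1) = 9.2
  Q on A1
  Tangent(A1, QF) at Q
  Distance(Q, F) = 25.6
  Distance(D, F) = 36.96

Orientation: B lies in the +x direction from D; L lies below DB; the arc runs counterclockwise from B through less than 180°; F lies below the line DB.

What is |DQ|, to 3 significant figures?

19.5

Checks: |LQ| = 9.200 ✓; ∠(LQ, QF) = 90.00° ✓; |QF| = 25.60 ✓; |DF| = 36.96 ✓.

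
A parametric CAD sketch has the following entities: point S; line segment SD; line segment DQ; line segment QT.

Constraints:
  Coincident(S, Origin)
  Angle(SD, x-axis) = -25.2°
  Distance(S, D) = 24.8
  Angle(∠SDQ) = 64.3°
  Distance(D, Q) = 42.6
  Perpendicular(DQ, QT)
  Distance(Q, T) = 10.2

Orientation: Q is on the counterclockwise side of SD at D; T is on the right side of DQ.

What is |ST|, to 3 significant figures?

45.5

S is at the origin; SD runs at -25.2° with length 24.8, so D = 24.8·(cos -25.2°, sin -25.2°) = (22.4, -10.6). ∠SDQ = 64.3°, so DQ runs at -25.2° + (180° − 64.3°) = 90.5° from the x-axis; with |DQ| = 42.6, Q = D + 42.6·(cos 90.5°, sin 90.5°) = (22.1, 32.0). DQ ⟂ QT; with |QT| = 10.2 on the right of DQ, T = Q + 10.2·(1.00, 0.00873) = (32.3, 32.1). Then |ST| = |T − S| = 45.5.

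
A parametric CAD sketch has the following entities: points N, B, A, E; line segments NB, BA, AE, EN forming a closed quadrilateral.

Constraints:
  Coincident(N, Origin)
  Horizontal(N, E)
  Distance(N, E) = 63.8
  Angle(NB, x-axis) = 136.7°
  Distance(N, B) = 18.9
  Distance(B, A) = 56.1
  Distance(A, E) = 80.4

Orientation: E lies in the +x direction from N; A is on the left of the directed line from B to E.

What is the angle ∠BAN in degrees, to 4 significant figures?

16.69°

Checks: NB at 136.7° ✓; |BA| = 56.10 ✓; |AE| = 80.40 ✓.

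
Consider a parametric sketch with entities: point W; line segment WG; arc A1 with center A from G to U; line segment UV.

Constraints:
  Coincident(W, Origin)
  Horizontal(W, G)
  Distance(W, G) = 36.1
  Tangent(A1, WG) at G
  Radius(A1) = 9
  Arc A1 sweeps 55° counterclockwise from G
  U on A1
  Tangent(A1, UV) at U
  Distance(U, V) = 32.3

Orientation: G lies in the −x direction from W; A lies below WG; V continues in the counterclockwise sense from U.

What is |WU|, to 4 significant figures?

43.64

The tangent condition forces AG to be normal to WG, so A = G + (0, -9) = (-36.10, -9.000). On A1, G sits at bearing 90° from A; a 55° counterclockwise sweep puts U at bearing 145°, so U = A + 9.0·(cos 145°, sin 145°) = (-43.47, -3.838). Then |WU| = |U − W| = 43.64.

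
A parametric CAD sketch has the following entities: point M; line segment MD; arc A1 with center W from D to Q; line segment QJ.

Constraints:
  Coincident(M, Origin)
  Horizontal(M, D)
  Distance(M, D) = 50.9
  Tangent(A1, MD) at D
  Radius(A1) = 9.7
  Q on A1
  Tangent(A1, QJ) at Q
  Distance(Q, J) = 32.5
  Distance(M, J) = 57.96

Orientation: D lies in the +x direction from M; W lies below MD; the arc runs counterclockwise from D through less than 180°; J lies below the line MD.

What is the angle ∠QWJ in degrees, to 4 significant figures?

73.38°

Checks: |WQ| = 9.700 ✓; ∠(WQ, QJ) = 90.00° ✓; |QJ| = 32.50 ✓; |MJ| = 57.96 ✓.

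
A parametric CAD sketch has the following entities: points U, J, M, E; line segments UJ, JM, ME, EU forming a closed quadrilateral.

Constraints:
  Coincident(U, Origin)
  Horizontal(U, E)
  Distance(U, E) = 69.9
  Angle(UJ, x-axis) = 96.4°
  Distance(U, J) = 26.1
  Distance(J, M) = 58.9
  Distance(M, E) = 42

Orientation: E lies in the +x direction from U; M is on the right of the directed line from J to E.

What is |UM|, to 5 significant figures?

39.099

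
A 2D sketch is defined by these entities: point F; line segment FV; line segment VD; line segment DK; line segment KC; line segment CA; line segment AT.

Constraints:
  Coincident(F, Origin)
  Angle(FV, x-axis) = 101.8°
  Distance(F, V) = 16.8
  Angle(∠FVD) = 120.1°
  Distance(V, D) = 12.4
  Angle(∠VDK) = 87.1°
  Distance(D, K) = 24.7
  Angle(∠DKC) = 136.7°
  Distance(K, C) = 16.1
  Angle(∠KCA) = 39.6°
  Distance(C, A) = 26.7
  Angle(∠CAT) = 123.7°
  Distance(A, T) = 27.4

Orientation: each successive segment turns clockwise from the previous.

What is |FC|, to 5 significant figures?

22.716

∠VDK = 87.1° gives DK at -51.000° from the x-axis; with |DK| = 24.7, K = (21.338, 5.5306). ∠DKC = 136.7° gives KC at -94.300° from the x-axis; with |KC| = 16.1, C = (20.131, -10.524). Then |FC| = |C − F| = 22.716.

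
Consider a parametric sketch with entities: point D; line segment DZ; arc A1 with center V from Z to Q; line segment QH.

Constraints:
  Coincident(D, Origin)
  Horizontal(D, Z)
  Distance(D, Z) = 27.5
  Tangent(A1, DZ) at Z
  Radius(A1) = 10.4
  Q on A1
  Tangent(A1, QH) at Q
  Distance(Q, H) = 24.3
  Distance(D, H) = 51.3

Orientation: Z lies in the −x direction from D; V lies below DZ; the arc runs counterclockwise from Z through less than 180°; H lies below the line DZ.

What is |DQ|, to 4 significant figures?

39.32

D is at the origin; D and Z share the same y with |DZ| = 27.5 and Z on the −x side, so Z = (-27.50, 0.000). A1 meets DZ tangentially, so VZ is at right angles to DZ, so V = Z + (0, -10.4) = (-27.50, -10.40). Since VQ ⟂ QH (tangency), |VH| = √(10.4² + 24.3²) = 26.43 regardless of where Q sits on A1. So H lies on both circle(D, 51.3) and circle(V, 26.43); the below-DZ intersection is H = (-37.71, -34.78). Q is the foot of the tangent from H: Q = (-37.90, -10.48).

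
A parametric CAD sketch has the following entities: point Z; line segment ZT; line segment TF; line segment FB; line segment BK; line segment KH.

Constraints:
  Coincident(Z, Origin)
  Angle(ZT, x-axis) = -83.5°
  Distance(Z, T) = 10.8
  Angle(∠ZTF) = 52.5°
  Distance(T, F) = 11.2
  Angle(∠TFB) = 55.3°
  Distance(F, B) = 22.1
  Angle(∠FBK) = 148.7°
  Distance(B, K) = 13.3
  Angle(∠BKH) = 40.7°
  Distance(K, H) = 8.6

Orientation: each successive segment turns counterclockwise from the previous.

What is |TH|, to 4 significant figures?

18.63

Z is at the origin; ZT runs at -83.5° with length 10.8, so T = (1.223, -10.73). ∠ZTF = 52.5° gives TF at 44.00° from the x-axis; with |TF| = 11.2, F = (9.279, -2.950). ∠TFB = 55.3° gives FB at 168.7° from the x-axis; with |FB| = 22.1, B = (-12.39, 1.380). ∠FBK = 148.7° gives BK at -160.0° from the x-axis; with |BK| = 13.3, K = (-24.89, -3.169). ∠BKH = 40.7° gives KH at -20.70° from the x-axis; with |KH| = 8.6, H = (-16.85, -6.209). Then |TH| = |H − T| = 18.63.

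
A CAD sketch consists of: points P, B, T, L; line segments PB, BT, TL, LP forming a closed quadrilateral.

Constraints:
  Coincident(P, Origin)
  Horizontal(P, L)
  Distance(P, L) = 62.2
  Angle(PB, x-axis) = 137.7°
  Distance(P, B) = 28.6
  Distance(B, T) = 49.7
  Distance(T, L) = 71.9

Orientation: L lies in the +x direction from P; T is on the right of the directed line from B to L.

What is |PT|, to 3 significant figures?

27.8

Checks: |BT| = 49.70 ✓; |TL| = 71.90 ✓.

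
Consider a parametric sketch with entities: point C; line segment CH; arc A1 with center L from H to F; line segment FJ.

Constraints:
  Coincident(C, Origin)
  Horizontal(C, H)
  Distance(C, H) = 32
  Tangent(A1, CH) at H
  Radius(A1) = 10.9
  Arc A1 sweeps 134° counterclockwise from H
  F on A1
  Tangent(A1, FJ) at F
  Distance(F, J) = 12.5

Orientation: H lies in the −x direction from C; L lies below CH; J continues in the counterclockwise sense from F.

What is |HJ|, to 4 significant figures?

27.48

C is at the origin; CH is horizontal with |CH| = 32.0 and H on the −x side, so H = (-32.00, 0.000). Since A1 is tangent to CH there, LH ⟂ CH, so L = H + (0, -10.9) = (-32.00, -10.90). On A1, H sits at bearing 90° from L; a 134° counterclockwise sweep puts F at bearing 224°, so F = L + 10.9·(cos 224°, sin 224°) = (-39.84, -18.47). Tangency of A1 to FJ means the radius LF is perpendicular to FJ, so FJ runs along (−sin 224°, cos 224°); with |FJ| = 12.5, J = (-31.16, -27.46). Then |HJ| = |J − H| = 27.48.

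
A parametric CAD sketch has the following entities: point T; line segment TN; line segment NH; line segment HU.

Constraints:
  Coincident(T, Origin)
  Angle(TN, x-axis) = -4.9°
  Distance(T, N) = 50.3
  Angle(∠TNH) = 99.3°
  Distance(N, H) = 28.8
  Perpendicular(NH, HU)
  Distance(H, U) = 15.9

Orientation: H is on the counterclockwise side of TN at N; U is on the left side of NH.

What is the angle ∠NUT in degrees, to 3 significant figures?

71.3°

∠TNH = 99.3°, so NH runs at -4.9° + (180° − 99.3°) = 75.8° from the x-axis; with |NH| = 28.8, H = N + 28.8·(cos 75.8°, sin 75.8°) = (57.2, 23.6). NH ⟂ HU; with |HU| = 15.9 on the left of NH, U = H + 15.9·(-0.969, 0.245) = (41.8, 27.5). Then cos ∠NUT = UN·UT / (|UN||UT|), giving 71.3°.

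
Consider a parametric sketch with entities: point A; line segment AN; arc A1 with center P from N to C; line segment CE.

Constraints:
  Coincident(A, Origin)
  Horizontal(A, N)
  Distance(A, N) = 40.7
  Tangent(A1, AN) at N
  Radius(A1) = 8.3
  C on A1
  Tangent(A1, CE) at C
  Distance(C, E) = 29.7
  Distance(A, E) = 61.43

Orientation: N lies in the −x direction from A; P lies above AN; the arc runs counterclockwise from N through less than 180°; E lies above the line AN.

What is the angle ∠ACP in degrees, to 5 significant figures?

130.25°

A is at the origin; AN is horizontal with |AN| = 40.7 and N on the −x side, so N = (-40.700, 0.0000). The tangent condition forces PN to be normal to AN, so P = N + (0, 8.3) = (-40.700, 8.3000). Since PC ⟂ CE (tangency), |PE| = √(8.3² + 29.7²) = 30.838 regardless of where C sits on A1. So E lies on both circle(A, 61.43) and circle(P, 30.838); the above-AN intersection is E = (-48.074, 38.243). C is the foot of the tangent from E: C = (-33.472, 12.381).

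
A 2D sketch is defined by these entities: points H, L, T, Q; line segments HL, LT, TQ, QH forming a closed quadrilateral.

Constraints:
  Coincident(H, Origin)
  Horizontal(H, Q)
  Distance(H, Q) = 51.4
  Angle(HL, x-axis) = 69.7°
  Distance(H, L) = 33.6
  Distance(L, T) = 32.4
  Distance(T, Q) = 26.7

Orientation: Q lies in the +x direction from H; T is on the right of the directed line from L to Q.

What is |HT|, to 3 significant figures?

24.8

Checks: |LT| = 32.40 ✓; |TQ| = 26.70 ✓.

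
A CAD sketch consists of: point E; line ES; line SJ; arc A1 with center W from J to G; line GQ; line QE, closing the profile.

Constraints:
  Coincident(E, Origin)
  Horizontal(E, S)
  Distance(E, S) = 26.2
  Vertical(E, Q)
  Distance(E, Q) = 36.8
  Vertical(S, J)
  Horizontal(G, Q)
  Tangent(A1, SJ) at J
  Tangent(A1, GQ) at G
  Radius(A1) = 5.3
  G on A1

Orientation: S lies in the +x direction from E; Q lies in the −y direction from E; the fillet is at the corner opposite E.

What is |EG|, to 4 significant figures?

42.32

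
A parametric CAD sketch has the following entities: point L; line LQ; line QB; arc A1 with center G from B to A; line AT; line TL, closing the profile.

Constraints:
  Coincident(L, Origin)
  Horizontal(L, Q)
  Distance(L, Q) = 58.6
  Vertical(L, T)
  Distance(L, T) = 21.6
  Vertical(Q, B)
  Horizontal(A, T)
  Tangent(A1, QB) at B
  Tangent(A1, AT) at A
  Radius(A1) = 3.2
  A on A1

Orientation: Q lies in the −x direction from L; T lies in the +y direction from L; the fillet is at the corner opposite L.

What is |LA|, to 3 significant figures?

59.5

L is at the origin; LQ is horizontal with |LQ| = 58.6 and Q on the −x side, so Q = (-58.6, 0.00). L and T share the same x with |LT| = 21.6 and T on the +y side, so T = (0.00, 21.6). The virtual corner opposite L is at (-58.6, 21.6). The tangent condition forces GB to be normal to QB and A1 meets AT tangentially, so GA is at right angles to AT, with radius 3.2, so the center G sits 3.2 in from both sides at G = (-55.4, 18.4). That places the tangent points at B = (-58.6, 18.4) on QB and A = (-55.4, 21.6) on AT. Then |LA| = |A − L| = 59.5.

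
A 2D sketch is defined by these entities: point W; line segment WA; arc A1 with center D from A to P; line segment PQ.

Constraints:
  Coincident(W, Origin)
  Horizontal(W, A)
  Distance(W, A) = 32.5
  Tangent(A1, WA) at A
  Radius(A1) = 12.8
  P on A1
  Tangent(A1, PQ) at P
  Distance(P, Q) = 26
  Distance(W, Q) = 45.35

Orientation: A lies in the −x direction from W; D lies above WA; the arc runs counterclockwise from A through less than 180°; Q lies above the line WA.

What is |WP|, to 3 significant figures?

24.1

Checks: |DP| = 12.80 ✓; ∠(DP, PQ) = 90.00° ✓; |PQ| = 26.00 ✓; |WQ| = 45.35 ✓.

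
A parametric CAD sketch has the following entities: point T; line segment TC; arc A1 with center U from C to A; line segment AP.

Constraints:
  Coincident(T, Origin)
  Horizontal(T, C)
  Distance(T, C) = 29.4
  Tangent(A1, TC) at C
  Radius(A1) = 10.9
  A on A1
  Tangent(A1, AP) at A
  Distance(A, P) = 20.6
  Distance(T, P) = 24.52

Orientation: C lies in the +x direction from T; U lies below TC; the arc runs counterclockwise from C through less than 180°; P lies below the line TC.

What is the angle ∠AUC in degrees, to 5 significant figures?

58.273°

Checks: ∠(UC, CT) = 90.00° ✓; |UC| = 10.90 ✓; |UA| = 10.90 ✓; ∠(UA, AP) = 90.00° ✓; |AP| = 20.60 ✓; |TP| = 24.52 ✓.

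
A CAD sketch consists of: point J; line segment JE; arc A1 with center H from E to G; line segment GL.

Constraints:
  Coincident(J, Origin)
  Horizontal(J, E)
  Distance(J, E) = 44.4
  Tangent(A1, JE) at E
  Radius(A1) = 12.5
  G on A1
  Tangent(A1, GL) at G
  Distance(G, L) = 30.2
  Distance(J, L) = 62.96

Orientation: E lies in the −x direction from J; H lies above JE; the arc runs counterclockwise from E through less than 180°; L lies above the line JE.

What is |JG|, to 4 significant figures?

36.96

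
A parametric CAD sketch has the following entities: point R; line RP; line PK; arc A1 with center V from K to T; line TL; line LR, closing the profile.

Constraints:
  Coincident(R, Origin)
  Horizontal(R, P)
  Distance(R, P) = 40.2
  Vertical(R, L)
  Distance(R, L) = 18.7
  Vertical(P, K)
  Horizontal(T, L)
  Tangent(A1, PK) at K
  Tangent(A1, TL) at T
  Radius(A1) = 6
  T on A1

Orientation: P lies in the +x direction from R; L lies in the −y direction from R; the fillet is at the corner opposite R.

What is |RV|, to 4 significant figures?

36.48

R is at the origin; R and P share the same y with |RP| = 40.2 and P on the +x side, so P = (40.20, 0.000). RL is vertical with |RL| = 18.7 and L on the −y side, so L = (0.000, -18.70). The virtual corner opposite R is at (40.20, -18.70). Tangency of A1 to PK means the radius VK is perpendicular to PK and A1 meets TL tangentially, so VT is at right angles to TL, with radius 6.0, so the center V sits 6.0 in from both sides at V = (34.20, -12.70). Then |RV| = |V − R| = 36.48.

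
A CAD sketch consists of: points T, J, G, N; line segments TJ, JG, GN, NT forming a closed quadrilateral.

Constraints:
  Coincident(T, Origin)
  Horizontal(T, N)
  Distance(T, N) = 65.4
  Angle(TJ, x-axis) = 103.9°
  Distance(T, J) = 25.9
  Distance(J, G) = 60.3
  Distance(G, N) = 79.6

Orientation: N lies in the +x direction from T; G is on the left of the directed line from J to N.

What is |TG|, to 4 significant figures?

78.72

T is at the origin; T and N share the same y with |TN| = 65.4 and N in +x, so N = (65.4, 0). TJ runs at 103.9° with |TJ| = 25.9, so J = (-6.222, 25.14). G is determined by |JG| = 60.3 and |GN| = 79.6 together: it lies at the intersection of circle(J, 60.3) and circle(N, 79.6). With |JN| = 75.91, the foot of the radical line on JN is 20.17 from J and the perpendicular offset is √(60.3² − 20.17²) = 56.83. Taking the left-of-JN solution: G = (31.63, 72.08).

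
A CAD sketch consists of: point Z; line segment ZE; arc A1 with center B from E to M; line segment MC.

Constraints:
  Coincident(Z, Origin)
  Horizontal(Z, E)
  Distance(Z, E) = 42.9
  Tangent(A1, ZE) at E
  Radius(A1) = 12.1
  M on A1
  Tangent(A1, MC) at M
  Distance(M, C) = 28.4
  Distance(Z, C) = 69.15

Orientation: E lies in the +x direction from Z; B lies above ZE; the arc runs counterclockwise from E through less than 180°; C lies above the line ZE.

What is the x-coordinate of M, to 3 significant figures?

55.0

Z is at the origin; Z and E share the same y with |ZE| = 42.9 and E on the +x side, so E = (42.9, 0.00). Since A1 is tangent to ZE there, BE ⟂ ZE, so B = E + (0, 12.1) = (42.9, 12.1). Since BM ⟂ MC (tangency), |BC| = √(12.1² + 28.4²) = 30.9 regardless of where M sits on A1. So C lies on both circle(Z, 69.15) and circle(B, 30.9); the above-ZE intersection is C = (56.6, 39.8). M is the foot of the tangent from C: M = (55.0, 11.4).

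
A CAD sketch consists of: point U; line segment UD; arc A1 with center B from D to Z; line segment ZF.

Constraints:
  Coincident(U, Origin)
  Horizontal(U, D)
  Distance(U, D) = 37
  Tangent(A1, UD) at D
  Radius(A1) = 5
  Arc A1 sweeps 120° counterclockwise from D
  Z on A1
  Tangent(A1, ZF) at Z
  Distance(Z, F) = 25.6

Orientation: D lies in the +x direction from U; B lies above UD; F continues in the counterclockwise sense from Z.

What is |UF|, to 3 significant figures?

41.2

U is at the origin; U and D share the same y with |UD| = 37.0 and D on the +x side, so D = (37.0, 0.00). A1 meets UD tangentially, so BD is at right angles to UD, so B = D + (0, 5) = (37.0, 5.00). On A1, D sits at bearing -90° from B; a 120° counterclockwise sweep puts Z at bearing 30°, so Z = B + 5.0·(cos 30°, sin 30°) = (41.3, 7.50). The tangent condition forces BZ to be normal to ZF, so ZF runs along (−sin 30°, cos 30°); with |ZF| = 25.6, F = (28.5, 29.7). Then |UF| = |F − U| = 41.2.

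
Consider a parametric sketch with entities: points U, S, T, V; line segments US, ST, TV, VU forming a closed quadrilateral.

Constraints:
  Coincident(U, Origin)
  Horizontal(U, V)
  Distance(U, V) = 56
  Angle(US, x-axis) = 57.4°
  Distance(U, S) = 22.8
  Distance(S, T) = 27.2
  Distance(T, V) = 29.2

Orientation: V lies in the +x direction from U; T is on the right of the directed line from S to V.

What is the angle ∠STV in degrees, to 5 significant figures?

115.65°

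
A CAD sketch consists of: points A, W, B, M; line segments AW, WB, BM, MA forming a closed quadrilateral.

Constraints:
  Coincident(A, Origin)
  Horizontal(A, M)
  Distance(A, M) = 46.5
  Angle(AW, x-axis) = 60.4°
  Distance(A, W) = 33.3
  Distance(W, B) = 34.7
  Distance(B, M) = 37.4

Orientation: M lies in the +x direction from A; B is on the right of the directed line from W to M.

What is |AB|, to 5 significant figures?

10.697

Checks: |WB| = 34.70 ✓; |BM| = 37.40 ✓.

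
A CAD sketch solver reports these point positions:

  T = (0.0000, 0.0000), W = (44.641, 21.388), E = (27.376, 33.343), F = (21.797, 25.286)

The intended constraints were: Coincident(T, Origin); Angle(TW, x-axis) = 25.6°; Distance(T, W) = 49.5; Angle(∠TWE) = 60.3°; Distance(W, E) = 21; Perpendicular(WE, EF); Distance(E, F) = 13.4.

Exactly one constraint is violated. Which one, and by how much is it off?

Distance(E, F) = 13.4 — off by 3.60.

T = (0.00, 0.00) ✓; TW at 25.60° ✓; |TW| = 49.50 ✓; ∠TWE = 60.30° ✓; |WE| = 21.00 ✓; ∠(WE, EF) = 90.00° ✓; |EF| = 9.800 ✗.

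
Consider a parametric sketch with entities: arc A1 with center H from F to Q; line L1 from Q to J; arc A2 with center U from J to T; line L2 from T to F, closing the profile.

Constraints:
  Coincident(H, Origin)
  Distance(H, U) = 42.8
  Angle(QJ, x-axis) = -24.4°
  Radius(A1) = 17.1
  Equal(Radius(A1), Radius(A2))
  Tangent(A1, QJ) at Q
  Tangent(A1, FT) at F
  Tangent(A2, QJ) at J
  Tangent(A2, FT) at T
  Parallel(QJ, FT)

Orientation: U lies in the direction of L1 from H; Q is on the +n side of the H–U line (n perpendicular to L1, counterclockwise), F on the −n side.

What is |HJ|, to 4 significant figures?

46.09

Tangency of A1 to both parallel lines with radius 17.1 puts Q and F at H ± 17.1·n: Q = (7.064, 15.57), F = (-7.064, -15.57). Equal radii place J and T the same way about U: J = U + 17.1·n = (46.04, -2.108), T = U − 17.1·n = (31.91, -33.25). Then |HJ| = |J − H| = 46.09.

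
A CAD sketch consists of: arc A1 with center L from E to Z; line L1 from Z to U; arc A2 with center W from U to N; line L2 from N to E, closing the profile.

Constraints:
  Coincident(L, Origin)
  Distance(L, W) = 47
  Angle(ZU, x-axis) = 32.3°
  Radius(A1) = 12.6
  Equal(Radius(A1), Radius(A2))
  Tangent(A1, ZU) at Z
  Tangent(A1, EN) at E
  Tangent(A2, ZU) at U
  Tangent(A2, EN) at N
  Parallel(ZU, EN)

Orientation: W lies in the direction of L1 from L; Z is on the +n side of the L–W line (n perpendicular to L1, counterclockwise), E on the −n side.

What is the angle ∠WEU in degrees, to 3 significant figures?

13.2°

Tangency of A1 to both parallel lines with radius 12.6 puts Z and E at L ± 12.6·n: Z = (-6.73, 10.7), E = (6.73, -10.7). Equal radii place U and N the same way about W: U = W + 12.6·n = (33.0, 35.8), N = W − 12.6·n = (46.5, 14.5). Then cos ∠WEU = EW·EU / (|EW||EU|), giving 13.2°.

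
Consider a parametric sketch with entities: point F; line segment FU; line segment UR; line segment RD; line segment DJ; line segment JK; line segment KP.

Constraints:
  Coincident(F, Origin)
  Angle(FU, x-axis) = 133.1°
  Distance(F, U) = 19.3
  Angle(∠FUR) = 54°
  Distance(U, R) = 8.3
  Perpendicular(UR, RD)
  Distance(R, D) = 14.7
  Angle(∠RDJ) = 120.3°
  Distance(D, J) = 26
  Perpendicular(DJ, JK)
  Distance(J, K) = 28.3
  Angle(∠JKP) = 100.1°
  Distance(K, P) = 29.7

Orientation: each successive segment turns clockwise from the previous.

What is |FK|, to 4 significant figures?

41.61

F is at the origin; FU runs at 133.1° with length 19.3, so U = (-13.19, 14.09). ∠FUR = 54.0° gives UR at 7.100° from the x-axis; with |UR| = 8.3, R = (-4.951, 15.12). UR is perpendicular to RD, so RD runs at -82.90°; with |RD| = 14.7, D = (-3.134, 0.5307). ∠RDJ = 120.3° gives DJ at -142.6° from the x-axis; with |DJ| = 26.0, J = (-23.79, -15.26). The perpendicularity gives JK at right angles to DJ, so JK runs at 127.4°; with |JK| = 28.3, K = (-40.98, 7.221). Then |FK| = |K − F| = 41.61.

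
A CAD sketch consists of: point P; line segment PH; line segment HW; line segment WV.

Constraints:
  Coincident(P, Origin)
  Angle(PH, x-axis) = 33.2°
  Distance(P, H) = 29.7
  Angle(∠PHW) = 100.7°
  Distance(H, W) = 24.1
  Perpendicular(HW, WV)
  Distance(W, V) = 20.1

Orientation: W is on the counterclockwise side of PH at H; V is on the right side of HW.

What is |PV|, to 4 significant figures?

57.50

P is at the origin; PH runs at 33.2° with length 29.7, so H = 29.7·(cos 33.2°, sin 33.2°) = (24.85, 16.26). ∠PHW = 100.7°, so HW runs at 33.2° + (180° − 100.7°) = 112.5° from the x-axis; with |HW| = 24.1, W = H + 24.1·(cos 112.5°, sin 112.5°) = (15.63, 38.53). HW ⟂ WV; with |WV| = 20.1 on the right of HW, V = W + 20.1·(0.9239, 0.3827) = (34.20, 46.22). Then |PV| = |V − P| = 57.50.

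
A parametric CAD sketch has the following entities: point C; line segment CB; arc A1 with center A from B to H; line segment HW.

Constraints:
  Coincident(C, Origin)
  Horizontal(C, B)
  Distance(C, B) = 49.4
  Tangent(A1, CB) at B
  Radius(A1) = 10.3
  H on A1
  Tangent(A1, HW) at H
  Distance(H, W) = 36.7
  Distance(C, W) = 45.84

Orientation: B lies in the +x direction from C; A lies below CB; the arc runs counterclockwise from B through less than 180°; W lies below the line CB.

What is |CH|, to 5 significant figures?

40.539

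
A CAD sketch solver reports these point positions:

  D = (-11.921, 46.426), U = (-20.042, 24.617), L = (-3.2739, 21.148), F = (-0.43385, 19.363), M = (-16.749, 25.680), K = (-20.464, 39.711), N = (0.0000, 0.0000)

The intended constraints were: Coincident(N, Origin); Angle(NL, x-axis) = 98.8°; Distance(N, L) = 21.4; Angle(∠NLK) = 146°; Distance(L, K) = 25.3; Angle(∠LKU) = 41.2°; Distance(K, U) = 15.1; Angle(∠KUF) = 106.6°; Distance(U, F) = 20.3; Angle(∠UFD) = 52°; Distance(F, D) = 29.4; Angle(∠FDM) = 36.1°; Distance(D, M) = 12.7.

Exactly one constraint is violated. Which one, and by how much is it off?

Distance(D, M) = 12.7 — off by 8.60.

N = (0.00, 0.00) ✓; NL at 98.80° ✓; |NL| = 21.40 ✓; ∠NLK = 146.0° ✓; |LK| = 25.30 ✓; ∠LKU = 41.20° ✓; |KU| = 15.10 ✓; ∠KUF = 106.6° ✓; |UF| = 20.30 ✓; ∠UFD = 52.00° ✓; |FD| = 29.40 ✓; ∠FDM = 36.10° ✓; |DM| = 21.30 ✗.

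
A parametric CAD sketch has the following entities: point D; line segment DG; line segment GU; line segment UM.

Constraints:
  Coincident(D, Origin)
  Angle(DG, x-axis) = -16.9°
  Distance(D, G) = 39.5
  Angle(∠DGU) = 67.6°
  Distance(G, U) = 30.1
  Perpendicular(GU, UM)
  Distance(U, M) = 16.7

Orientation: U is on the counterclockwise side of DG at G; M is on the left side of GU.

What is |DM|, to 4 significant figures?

24.88

D is at the origin; DG runs at -16.9° with length 39.5, so G = 39.5·(cos -16.9°, sin -16.9°) = (37.79, -11.48). ∠DGU = 67.6°, so GU runs at -16.9° + (180° − 67.6°) = 95.50° from the x-axis; with |GU| = 30.1, U = G + 30.1·(cos 95.50°, sin 95.50°) = (34.91, 18.48). The perpendicularity gives UM at right angles to GU; with |UM| = 16.7 on the left of GU, M = U + 16.7·(-0.9954, -0.09585) = (18.29, 16.88). Then |DM| = |M − D| = 24.88.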